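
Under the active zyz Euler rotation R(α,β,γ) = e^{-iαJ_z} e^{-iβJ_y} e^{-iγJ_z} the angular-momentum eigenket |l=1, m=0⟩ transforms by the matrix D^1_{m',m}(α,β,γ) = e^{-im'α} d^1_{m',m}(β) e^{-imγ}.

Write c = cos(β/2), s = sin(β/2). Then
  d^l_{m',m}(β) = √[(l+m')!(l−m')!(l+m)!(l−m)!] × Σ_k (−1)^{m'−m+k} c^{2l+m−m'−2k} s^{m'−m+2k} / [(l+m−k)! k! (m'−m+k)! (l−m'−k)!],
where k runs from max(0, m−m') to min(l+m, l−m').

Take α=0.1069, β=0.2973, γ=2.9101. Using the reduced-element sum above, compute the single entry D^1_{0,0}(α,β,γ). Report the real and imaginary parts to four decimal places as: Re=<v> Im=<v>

Re=0.9561 Im=0.0000

First d^1_{0,0}(β=0.2973), then the phase factors e^{-i(0)α} and e^{-i(0)γ}:
c=cos(0.2973/2)=0.988972, s=sin(0.2973/2)=0.148103; N=√[1·1·1·1]=1.000000
k: max(0,(0)−(0))=0 … min(1+(0),1−(0))=1
  k=0: (−1)^0·1.0000/(1)·0.9890^2·0.1481^0 = +0.978065
  k=1: (−1)^1·1.0000/(1)·0.9890^0·0.1481^2 = -0.021935
d^1_{0,0}(0.2973) = +0.978065 -0.021935 = +0.956131
Phases: e^{-i·(0)·0.1069}=+1.000000+0.000000i, e^{-i·(0)·2.9101}=+1.000000+0.000000i ⇒ D=+0.956131+0.000000i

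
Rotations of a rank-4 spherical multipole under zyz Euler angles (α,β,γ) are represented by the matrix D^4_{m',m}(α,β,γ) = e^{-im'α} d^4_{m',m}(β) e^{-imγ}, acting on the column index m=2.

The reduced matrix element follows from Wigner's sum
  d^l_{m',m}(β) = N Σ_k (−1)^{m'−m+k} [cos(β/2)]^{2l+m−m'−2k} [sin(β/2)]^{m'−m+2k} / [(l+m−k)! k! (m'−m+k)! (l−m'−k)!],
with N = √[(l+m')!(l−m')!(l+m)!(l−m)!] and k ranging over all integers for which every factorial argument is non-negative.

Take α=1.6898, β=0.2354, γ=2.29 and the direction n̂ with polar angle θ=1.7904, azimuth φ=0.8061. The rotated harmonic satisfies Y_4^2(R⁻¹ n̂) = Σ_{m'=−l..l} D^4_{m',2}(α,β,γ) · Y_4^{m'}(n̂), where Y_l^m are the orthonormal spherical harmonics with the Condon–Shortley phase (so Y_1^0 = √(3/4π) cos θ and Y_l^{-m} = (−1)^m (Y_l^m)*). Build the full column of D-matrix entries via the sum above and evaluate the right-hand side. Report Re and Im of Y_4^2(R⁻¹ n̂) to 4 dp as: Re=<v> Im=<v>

Need the full column D^4_{m',2} for m'=−4..4 at α=1.6898, β=0.2354, γ=2.29.
cos(β/2)=0.993081, sin(β/2)=0.117428
d^4_{-4,2}: single k=6 term ⇒ +0.000014;  D = -0.000008+0.000011i
d^4_{-3,2}: k∈[5..6] ⇒ +0.000245 -0.000001 = +0.000244;  D = +0.000216+0.000115i
d^4_{-2,2}: k∈[4..6] ⇒ +0.002774 -0.000031 +0.000000 = +0.002743;  D = +0.000993-0.002557i
d^4_{-1,2}: k∈[3..5] ⇒ +0.022119 -0.000464 +0.000001 = +0.021656;  D = -0.020975-0.005387i
d^4_{0,2}: k∈[2..4] ⇒ +0.125481 -0.004679 +0.000025 = +0.120827;  D = -0.015949+0.119769i
d^4_{1,2}: k∈[1..3] ⇒ +0.474573 -0.033178 +0.000309 = +0.441705;  D = +0.441665+0.005912i
d^4_{2,2}: k∈[0..2] ⇒ +0.945973 -0.158722 +0.002774 = +0.790025;  D = -0.083286-0.785623i
d^4_{3,2}: k∈[0..1] ⇒ -0.418534 +0.017556 = -0.400978;  D = +0.390905-0.089313i
d^4_{4,2}: single k=0 term ⇒ +0.069990;  D = +0.023580+0.065898i
Y_4^{m'}(θ=1.7904,φ=0.8061) and Σ D·Y over m':
  (-0.0000+0.0000i)·(-0.4002+0.0332i)  (+0.0002+0.0001i)·(+0.1900+0.1678i)  (+0.0010-0.0026i)·(+0.0088+0.2126i)  (-0.0210-0.0054i)·(+0.1858-0.1936i)  (-0.0159+0.1198i)·(+0.1751+0.0000i)  (+0.4417+0.0059i)·(-0.1858-0.1936i)  (-0.0833-0.7856i)·(+0.0088-0.2126i)  (+0.3909-0.0893i)·(-0.1900+0.1678i)  (+0.0236+0.0659i)·(-0.4002-0.0332i)
Y_4^2(R⁻¹ n̂) = -0.322373+0.003846i

Re=-0.3224 Im=0.0038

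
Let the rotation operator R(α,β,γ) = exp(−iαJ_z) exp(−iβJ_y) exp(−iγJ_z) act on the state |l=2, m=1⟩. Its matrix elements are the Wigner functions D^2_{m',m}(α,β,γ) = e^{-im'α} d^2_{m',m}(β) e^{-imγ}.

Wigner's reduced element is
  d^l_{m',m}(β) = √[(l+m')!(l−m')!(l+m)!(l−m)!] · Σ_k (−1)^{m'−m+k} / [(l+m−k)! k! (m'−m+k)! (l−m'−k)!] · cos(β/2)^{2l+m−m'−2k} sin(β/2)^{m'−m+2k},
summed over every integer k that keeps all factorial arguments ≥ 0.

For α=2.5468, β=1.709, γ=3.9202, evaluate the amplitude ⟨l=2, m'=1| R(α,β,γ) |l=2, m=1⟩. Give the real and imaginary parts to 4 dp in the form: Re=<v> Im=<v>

D^2_{1,1}(2.5468,1.709,3.9202) = e^{-i·1·2.5468}·d^2_{1,1}(1.709)·e^{-i·1·3.9202}. Compute d first:
c=cos(1.709/2)=0.656596, s=sin(1.709/2)=0.754243; N=√[6·1·6·1]=6.000000
Admissible k: 0..1 (factorial args all ≥0)
  k=0: (−1)^0·6.0000/(6)·0.6566^4·0.7542^0 = +0.185863
  k=1: (−1)^1·6.0000/(2)·0.6566^2·0.7542^2 = -0.735766
d^2_{1,1}(1.709) = +0.185863 -0.735766 = -0.549903
Phases: e^{-i·(1)·2.5468}=-0.828265-0.560337i, e^{-i·(1)·3.9202}=-0.711892+0.702289i ⇒ D=-0.540639+0.100512i

Re=-0.5406 Im=0.1005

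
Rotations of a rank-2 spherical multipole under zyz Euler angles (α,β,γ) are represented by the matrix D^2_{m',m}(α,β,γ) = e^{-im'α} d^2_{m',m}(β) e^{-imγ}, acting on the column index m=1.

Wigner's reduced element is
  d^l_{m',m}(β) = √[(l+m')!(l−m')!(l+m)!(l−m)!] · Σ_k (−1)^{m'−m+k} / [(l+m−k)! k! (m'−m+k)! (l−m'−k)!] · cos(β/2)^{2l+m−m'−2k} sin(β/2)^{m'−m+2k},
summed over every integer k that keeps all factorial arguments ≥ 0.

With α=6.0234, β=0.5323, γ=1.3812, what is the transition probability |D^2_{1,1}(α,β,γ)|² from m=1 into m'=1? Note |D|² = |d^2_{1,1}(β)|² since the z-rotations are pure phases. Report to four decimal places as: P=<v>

P=0.4533

Split into d^2_{1,1}(β=0.5323) × two z-phases.
With c≡cos(β/2)=0.964791 and s≡sin(β/2)=0.263019, N=[6·1·6·1]^{1/2}=6.000000
Admissible k: 0..1 (factorial args all ≥0)
  k=0: (−1)^0·6.0000/(6)·0.9648^4·0.2630^0 = +0.866428
  k=1: (−1)^1·6.0000/(2)·0.9648^2·0.2630^2 = -0.193180
d^2_{1,1}(0.5323) = +0.866428 -0.193180 = +0.673248
|D^2_{1,1}|² = |d^2_{1,1}(β)|² = (+0.673248)² = 0.453263 (the z-rotation phases have unit modulus)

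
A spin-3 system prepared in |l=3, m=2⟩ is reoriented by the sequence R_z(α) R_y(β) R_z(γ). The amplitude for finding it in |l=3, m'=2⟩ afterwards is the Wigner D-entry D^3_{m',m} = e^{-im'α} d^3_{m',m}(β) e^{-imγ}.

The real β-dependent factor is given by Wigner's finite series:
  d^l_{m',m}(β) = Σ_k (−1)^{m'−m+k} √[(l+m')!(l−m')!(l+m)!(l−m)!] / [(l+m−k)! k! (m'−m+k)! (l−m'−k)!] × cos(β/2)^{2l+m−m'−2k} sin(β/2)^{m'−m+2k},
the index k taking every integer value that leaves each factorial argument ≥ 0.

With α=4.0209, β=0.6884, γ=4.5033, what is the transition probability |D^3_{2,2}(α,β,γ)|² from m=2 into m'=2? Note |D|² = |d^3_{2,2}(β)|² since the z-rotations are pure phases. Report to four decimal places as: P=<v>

P=0.0619

D^3_{2,2}(4.0209,0.6884,4.5033) = e^{-i·2·4.0209}·d^3_{2,2}(0.6884)·e^{-i·2·4.5033}. Compute d first:
Half-angle: c=0.941346, s=0.337444. N=√(120·1·120·1)=120.000000
k∈{0,1} keeps every argument non-negative
  k=0: (−1)^0·120.0000/(120)·0.9413^6·0.3374^0 = +0.695817
  k=1: (−1)^1·120.0000/(24)·0.9413^4·0.3374^2 = -0.447064
d^3_{2,2}(0.6884) = +0.695817 -0.447064 = +0.248753
|D^3_{2,2}|² = |d^3_{2,2}(β)|² = (+0.248753)² = 0.061878 (the z-rotation phases have unit modulus)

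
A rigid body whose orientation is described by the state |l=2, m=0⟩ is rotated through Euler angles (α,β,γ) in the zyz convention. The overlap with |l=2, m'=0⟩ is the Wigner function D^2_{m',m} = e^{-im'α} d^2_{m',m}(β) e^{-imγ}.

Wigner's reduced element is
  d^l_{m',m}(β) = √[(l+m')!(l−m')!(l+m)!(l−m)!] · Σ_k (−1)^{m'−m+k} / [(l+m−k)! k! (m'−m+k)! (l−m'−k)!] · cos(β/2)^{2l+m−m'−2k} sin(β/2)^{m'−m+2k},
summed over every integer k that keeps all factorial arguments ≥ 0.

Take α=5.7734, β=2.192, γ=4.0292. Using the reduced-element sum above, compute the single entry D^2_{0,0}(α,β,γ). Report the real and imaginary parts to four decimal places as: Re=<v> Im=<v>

First d^2_{0,0}(β=2.192), then the phase factors e^{-i(0)α} and e^{-i(0)γ}:
Half-angle: c=0.457157, s=0.889386. N=√(2·2·2·2)=4.000000
Admissible k: 0..2 (factorial args all ≥0)
  k=0: (−1)^0·4.0000/(4)·0.4572^4·0.8894^0 = +0.043678
  k=1: (−1)^1·4.0000/(1)·0.4572^2·0.8894^2 = -0.661259
  k=2: (−1)^2·4.0000/(4)·0.4572^0·0.8894^4 = +0.625692
d^2_{0,0}(2.192) = +0.043678 -0.661259 +0.625692 = +0.008111
Phases: e^{-i·(0)·5.7734}=+1.000000+0.000000i, e^{-i·(0)·4.0292}=+1.000000+0.000000i ⇒ D=+0.008111+0.000000i

Re=0.0081 Im=0.0000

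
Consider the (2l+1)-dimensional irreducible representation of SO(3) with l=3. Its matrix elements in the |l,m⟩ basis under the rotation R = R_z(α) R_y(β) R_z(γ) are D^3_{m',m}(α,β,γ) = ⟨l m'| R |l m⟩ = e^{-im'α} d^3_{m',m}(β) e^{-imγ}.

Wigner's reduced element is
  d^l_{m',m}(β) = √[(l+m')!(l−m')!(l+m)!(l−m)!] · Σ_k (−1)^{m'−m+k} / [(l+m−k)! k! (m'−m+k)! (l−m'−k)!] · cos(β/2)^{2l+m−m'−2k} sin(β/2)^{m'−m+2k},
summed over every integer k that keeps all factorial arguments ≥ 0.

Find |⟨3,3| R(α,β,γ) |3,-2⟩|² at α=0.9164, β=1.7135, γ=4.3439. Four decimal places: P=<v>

Split into d^3_{3,-2}(β=1.7135) × two z-phases.
Half-angle: c=0.654897, s=0.755718. N=√(720·1·1·120)=293.938769
The bounds max(0,m−m')=0 and min(l+m,l−m')=0 give 1 term
  k=0: (−1)^5·293.9388/(120)·0.6549^1·0.7557^5 = -0.395410
d^3_{3,-2}(1.7135) = -0.395410
|D^3_{3,-2}|² = |d^3_{3,-2}(β)|² = (-0.395410)² = 0.156349 (the z-rotation phases have unit modulus)

P=0.1563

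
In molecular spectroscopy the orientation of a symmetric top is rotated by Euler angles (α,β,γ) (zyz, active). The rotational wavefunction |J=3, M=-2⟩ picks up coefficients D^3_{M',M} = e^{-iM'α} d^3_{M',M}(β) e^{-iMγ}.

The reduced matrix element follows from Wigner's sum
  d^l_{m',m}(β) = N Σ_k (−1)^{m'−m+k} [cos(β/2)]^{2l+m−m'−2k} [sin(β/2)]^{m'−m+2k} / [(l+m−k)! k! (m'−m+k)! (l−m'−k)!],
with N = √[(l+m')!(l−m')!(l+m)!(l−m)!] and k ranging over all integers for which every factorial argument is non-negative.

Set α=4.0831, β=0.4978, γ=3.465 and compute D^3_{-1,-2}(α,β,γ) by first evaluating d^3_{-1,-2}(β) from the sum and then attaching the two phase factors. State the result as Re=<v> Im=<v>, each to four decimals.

Re=-0.0102 Im=0.5800

First d^3_{-1,-2}(β=0.4978), then the phase factors e^{-i(-1)α} and e^{-i(-2)γ}:
c=cos(0.4978/2)=0.969184, s=sin(0.4978/2)=0.246338; N=√[2·24·1·120]=75.894664
k∈{0,1} keeps every argument non-negative
  k=0: (−1)^1·75.8947/(24)·0.9692^5·0.2463^1 = -0.666135
  k=1: (−1)^2·75.8947/(12)·0.9692^3·0.2463^3 = +0.086068
d^3_{-1,-2}(0.4978) = -0.666135 +0.086068 = -0.580067
Phases: e^{-i·(-1)·4.0831}=-0.588570-0.808446i, e^{-i·(-2)·3.465}=+0.798007+0.602648i ⇒ D=-0.010166+0.579978i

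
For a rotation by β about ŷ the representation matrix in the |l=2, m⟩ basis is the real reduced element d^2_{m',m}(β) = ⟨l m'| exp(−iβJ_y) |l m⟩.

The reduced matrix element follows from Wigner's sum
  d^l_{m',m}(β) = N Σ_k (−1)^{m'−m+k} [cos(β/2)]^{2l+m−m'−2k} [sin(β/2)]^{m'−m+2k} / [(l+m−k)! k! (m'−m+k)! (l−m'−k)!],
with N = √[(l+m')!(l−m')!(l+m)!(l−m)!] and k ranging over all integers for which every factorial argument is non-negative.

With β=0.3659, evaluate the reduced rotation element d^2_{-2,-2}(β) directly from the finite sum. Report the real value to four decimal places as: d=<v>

d^2_{-2,-2}(β=0.3659) via Wigner's sum:
c=cos(0.3659/2)=0.983311, s=sin(0.3659/2)=0.181931; N=√[1·24·1·24]=24.000000
Admissible k: 0..0 (factorial args all ≥0)
  k=0: (−1)^0·24.0000/(24)·0.9833^4·0.1819^0 = +0.934898
d^2_{-2,-2}(0.3659) = +0.934898

d=0.9349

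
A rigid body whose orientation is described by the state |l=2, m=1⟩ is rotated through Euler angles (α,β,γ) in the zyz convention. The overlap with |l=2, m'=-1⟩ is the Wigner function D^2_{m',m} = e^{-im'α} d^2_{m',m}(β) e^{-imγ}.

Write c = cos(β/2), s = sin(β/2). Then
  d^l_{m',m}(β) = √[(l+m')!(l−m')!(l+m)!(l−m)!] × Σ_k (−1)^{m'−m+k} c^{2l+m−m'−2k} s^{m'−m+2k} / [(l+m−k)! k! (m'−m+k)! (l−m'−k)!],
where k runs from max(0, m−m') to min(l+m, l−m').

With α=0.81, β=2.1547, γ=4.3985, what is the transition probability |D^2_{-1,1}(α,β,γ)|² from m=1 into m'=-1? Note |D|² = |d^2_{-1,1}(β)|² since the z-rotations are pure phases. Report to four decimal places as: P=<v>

First d^2_{-1,1}(β=2.1547), then the phase factors e^{-i(-1)α} and e^{-i(1)γ}:
c=cos(2.1547/2)=0.473664, s=sin(2.1547/2)=0.880706; N=√[1·6·6·1]=6.000000
The bounds max(0,m−m')=2 and min(l+m,l−m')=3 give 2 terms
  k=2: (−1)^0·6.0000/(2)·0.4737^2·0.8807^2 = +0.522064
  k=3: (−1)^1·6.0000/(6)·0.4737^0·0.8807^4 = -0.601621
d^2_{-1,1}(2.1547) = +0.522064 -0.601621 = -0.079558
|D^2_{-1,1}|² = |d^2_{-1,1}(β)|² = (-0.079558)² = 0.006329 (the z-rotation phases have unit modulus)

P=0.0063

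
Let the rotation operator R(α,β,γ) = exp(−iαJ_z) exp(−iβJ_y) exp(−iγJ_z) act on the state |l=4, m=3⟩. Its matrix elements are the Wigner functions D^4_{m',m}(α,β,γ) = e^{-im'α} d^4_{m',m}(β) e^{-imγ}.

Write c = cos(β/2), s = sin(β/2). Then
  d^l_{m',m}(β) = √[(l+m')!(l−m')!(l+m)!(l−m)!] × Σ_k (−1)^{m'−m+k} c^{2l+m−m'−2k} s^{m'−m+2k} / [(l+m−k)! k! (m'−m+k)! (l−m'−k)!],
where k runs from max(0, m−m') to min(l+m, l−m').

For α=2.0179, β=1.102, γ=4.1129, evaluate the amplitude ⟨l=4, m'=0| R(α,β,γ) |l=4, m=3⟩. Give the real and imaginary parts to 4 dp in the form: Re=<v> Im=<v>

Split into d^4_{0,3}(β=1.102) × two z-phases.
c=cos(1.102/2)=0.852001, s=sin(1.102/2)=0.523539; N=√[24·24·5040·1]=1703.830978
k: max(0,(3)−(0))=3 … min(4+(3),4−(0))=4
  k=3: (−1)^0·1703.8310/(144)·0.8520^5·0.5235^3 = +0.762279
  k=4: (−1)^1·1703.8310/(144)·0.8520^3·0.5235^5 = -0.287827
d^4_{0,3}(1.102) = +0.762279 -0.287827 = +0.474452
D = (+1.000000+0.000000i)·(+0.474452)·(+0.974195+0.225709i) = +0.462208+0.107088i

Re=0.4622 Im=0.1071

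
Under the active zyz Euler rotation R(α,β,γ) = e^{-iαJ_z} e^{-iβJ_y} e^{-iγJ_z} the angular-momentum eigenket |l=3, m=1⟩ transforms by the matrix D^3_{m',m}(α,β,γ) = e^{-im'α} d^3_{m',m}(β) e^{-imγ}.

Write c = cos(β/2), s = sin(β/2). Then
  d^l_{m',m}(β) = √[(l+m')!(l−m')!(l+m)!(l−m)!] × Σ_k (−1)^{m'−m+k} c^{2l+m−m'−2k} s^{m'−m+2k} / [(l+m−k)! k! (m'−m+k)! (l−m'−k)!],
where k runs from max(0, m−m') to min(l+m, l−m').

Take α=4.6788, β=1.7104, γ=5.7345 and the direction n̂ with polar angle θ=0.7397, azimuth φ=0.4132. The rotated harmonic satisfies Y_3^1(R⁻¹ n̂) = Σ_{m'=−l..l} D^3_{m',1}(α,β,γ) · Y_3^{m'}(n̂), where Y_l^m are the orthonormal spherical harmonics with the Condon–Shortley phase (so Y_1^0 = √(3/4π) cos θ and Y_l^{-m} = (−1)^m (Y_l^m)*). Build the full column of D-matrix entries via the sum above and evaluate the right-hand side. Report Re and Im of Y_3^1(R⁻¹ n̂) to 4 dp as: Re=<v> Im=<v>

Need the full column D^3_{m',1} for m'=−3..3 at α=4.6788, β=1.7104, γ=5.7345.
cos(β/2)=0.656068, sin(β/2)=0.754702
d^3_{-3,1}: single k=4 term ⇒ +0.540811;  D = -0.234220+0.487460i
d^3_{-2,1}: k∈[3..4] ⇒ +0.767719 -0.507956 = +0.259763;  D = -0.230227-0.120300i
d^3_{-1,1}: k∈[2..4] ⇒ +0.633136 -1.117093 +0.184779 = -0.299178;  D = -0.147381+0.260359i
d^3_{0,1}: k∈[1..3] ⇒ +0.317767 -1.261492 +0.556438 = -0.387286;  D = -0.330437-0.201995i
d^3_{1,1}: k∈[0..2] ⇒ +0.079743 -0.844181 +0.837820 = +0.073382;  D = -0.040355+0.061290i
d^3_{2,1}: k∈[0..1] ⇒ -0.290080 +0.767719 = +0.477639;  D = -0.389885-0.275915i
d^3_{3,1}: single k=0 term ⇒ +0.408687;  D = +0.247154-0.325485i
Y_3^{m'}(θ=0.7397,φ=0.4132) and Σ D·Y over m':
  (-0.2342+0.4875i)·(+0.0416-0.1208i)  (-0.2302-0.1203i)·(+0.2324-0.2523i)  (-0.1474+0.2604i)·(+0.3448-0.1512i)  (-0.3304-0.2020i)·(-0.0749+0.0000i)  (-0.0404+0.0613i)·(-0.3448-0.1512i)  (-0.3899-0.2759i)·(+0.2324+0.2523i)  (+0.2472-0.3255i)·(-0.0416-0.1208i)
Y_3^1(R⁻¹ n̂) = -0.068800+0.012012i

Re=-0.0688 Im=0.0120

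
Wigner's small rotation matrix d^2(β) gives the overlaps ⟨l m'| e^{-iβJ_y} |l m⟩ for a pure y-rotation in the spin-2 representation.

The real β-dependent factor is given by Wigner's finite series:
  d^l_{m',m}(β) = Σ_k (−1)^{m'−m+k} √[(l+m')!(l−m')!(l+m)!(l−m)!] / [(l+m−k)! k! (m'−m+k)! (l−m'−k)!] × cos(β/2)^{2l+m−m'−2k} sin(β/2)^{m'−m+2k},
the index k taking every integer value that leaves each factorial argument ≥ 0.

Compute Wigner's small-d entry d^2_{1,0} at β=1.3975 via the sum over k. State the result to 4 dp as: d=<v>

d=-0.2080

d^2_{1,0}(β=1.3975) via Wigner's sum:
c=cos(1.3975/2)=0.765647, s=sin(1.3975/2)=0.643261; N=√[6·1·2·2]=4.898979
k: max(0,(0)−(1))=0 … min(2+(0),2−(1))=1
  k=0: (−1)^1·4.8990/(2)·0.7656^3·0.6433^1 = -0.707210
  k=1: (−1)^2·4.8990/(2)·0.7656^1·0.6433^3 = +0.499190
d^2_{1,0}(1.3975) = -0.707210 +0.499190 = -0.208020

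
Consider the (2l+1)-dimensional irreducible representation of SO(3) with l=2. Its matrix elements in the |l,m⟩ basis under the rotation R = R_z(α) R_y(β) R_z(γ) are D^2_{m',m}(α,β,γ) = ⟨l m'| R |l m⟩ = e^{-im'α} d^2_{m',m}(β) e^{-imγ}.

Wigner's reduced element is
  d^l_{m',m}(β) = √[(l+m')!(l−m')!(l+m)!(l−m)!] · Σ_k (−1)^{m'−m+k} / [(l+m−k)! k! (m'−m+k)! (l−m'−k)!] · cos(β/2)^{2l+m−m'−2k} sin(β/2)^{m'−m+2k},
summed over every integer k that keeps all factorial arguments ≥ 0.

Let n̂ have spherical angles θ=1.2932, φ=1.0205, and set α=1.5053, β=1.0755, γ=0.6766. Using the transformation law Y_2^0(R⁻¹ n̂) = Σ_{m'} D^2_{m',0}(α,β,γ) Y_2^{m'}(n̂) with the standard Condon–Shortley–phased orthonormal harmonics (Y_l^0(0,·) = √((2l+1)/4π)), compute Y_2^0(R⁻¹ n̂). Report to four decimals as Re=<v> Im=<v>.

Need the full column D^2_{m',0} for m'=−2..2 at α=1.5053, β=1.0755, γ=0.6766.
cos(β/2)=0.858863, sin(β/2)=0.512205
d^2_{-2,0}: single k=2 term ⇒ +0.474036;  D = -0.469975+0.061918i
d^2_{-1,0}: k∈[1..2] ⇒ +0.794862 -0.282703 = +0.512158;  D = +0.033521+0.511060i
d^2_{0,0}: k∈[0..2] ⇒ +0.544122 -0.774097 +0.068830 = -0.161146;  D = -0.161146+0.000000i
d^2_{1,0}: k∈[0..1] ⇒ -0.794862 +0.282703 = -0.512158;  D = -0.033521+0.511060i
d^2_{2,0}: single k=0 term ⇒ +0.474036;  D = -0.469975-0.061918i
Y_2^{m'}(θ=1.2932,φ=1.0205) and Σ D·Y over m':
  (-0.4700+0.0619i)·(-0.1619-0.3185i)  (+0.0335+0.5111i)·(+0.1065-0.1735i)  (-0.1611+0.0000i)·(-0.2443+0.0000i)  (-0.0335+0.5111i)·(-0.1065-0.1735i)  (-0.4700-0.0619i)·(-0.1619+0.3185i)
Y_2^0(R⁻¹ n̂) = +0.415485+0.000000i

Re=0.4155 Im=0.0000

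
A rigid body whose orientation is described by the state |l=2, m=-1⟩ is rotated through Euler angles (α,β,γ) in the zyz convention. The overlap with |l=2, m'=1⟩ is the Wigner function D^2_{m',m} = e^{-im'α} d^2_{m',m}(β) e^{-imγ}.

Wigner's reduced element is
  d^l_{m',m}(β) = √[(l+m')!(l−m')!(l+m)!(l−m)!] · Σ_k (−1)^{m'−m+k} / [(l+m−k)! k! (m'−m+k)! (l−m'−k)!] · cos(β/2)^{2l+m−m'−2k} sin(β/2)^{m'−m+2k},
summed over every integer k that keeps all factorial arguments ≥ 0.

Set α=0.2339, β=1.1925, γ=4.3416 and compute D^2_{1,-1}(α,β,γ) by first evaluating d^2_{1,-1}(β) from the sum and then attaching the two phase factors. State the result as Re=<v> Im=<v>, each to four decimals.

Re=-0.3117 Im=-0.4510

Split into d^2_{1,-1}(β=1.1925) × two z-phases.
c=cos(1.1925/2)=0.827447, s=sin(1.1925/2)=0.561544; N=√[6·1·1·6]=6.000000
k: max(0,(-1)−(1))=0 … min(2+(-1),2−(1))=1
  k=0: (−1)^2·6.0000/(2)·0.8274^2·0.5615^2 = +0.647692
  k=1: (−1)^3·6.0000/(6)·0.8274^0·0.5615^4 = -0.099434
d^2_{1,-1}(1.1925) = +0.647692 -0.099434 = +0.548258
D = (+0.972770-0.231773i)·(+0.548258)·(-0.362351-0.932042i) = -0.311688-0.451041i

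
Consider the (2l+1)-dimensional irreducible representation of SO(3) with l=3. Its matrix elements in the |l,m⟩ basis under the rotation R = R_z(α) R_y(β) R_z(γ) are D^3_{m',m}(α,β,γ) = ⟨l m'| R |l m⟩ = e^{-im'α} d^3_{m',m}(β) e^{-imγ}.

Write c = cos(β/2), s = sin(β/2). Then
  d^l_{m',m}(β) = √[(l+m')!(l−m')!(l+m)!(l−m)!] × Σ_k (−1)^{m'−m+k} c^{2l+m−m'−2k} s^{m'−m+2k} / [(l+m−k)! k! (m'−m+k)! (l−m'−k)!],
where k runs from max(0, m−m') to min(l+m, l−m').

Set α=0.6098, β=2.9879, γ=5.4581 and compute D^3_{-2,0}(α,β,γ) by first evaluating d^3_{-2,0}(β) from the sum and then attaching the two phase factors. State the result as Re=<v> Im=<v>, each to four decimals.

Re=-0.0109 Im=-0.0298

D^3_{-2,0}(0.6098,2.9879,5.4581) = e^{-i·-2·0.6098}·d^3_{-2,0}(2.9879)·e^{-i·0·5.4581}. Compute d first:
With c≡cos(β/2)=0.076771 and s≡sin(β/2)=0.997049, N=[1·120·6·6]^{1/2}=65.726707
The bounds max(0,m−m')=2 and min(l+m,l−m')=3 give 2 terms
  k=2: (−1)^0·65.7267/(12)·0.0768^4·0.9970^2 = +0.000189
  k=3: (−1)^1·65.7267/(12)·0.0768^2·0.9970^4 = -0.031902
d^3_{-2,0}(2.9879) = +0.000189 -0.031902 = -0.031713
D = (+0.344021+0.938962i)·(-0.031713)·(+1.000000+0.000000i) = -0.010910-0.029777i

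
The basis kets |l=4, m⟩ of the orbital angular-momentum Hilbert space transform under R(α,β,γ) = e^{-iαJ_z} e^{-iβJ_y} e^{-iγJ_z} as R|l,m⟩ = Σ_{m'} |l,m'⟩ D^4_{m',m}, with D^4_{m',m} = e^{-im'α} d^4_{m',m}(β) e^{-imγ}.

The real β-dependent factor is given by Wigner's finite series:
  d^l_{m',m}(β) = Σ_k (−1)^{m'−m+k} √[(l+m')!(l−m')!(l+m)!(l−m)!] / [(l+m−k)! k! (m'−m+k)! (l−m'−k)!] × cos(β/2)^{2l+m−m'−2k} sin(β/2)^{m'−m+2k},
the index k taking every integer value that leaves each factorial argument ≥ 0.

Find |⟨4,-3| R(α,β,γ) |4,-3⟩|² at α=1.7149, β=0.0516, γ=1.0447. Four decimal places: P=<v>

Split into d^4_{-3,-3}(β=0.0516) × two z-phases.
c=cos(0.0516/2)=0.999667, s=sin(0.0516/2)=0.025797; N=√[1·5040·1·5040]=5040.000000
Admissible k: 0..1 (factorial args all ≥0)
  k=0: (−1)^0·5040.0000/(5040)·0.9997^8·0.0258^0 = +0.997341
  k=1: (−1)^1·5040.0000/(720)·0.9997^6·0.0258^2 = -0.004649
d^4_{-3,-3}(0.0516) = +0.997341 -0.004649 = +0.992692
|D^4_{-3,-3}|² = |d^4_{-3,-3}(β)|² = (+0.992692)² = 0.985436 (the z-rotation phases have unit modulus)

P=0.9854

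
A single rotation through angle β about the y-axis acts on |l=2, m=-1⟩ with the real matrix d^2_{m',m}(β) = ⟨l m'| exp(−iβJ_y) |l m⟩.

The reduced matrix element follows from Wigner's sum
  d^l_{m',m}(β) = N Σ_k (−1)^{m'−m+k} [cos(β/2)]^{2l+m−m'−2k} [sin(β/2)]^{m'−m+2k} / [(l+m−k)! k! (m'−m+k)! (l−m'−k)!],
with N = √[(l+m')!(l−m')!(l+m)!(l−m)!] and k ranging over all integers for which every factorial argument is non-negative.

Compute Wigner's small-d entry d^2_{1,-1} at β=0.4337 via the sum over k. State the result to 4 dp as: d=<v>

d^2_{1,-1}(β=0.4337) via Wigner's sum:
Half-angle: c=0.976580, s=0.215154. N=√(6·1·1·6)=6.000000
Admissible k: 0..1 (factorial args all ≥0)
  k=0: (−1)^2·6.0000/(2)·0.9766^2·0.2152^2 = +0.132446
  k=1: (−1)^3·6.0000/(6)·0.9766^0·0.2152^4 = -0.002143
d^2_{1,-1}(0.4337) = +0.132446 -0.002143 = +0.130303

d=0.1303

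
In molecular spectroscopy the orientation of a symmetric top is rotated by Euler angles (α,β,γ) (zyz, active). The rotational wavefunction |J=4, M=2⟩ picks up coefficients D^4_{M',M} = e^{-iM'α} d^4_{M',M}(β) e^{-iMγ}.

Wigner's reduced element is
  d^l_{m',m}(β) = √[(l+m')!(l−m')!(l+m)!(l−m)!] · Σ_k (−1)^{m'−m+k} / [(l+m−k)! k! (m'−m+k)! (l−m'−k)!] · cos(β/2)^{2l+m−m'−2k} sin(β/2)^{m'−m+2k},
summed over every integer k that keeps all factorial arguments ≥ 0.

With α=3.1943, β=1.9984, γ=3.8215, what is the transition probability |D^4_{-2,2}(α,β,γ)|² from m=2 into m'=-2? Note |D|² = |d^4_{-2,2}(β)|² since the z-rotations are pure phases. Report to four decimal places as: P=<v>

Split into d^4_{-2,2}(β=1.9984) × two z-phases.
Half-angle: c=0.540975, s=0.841038. N=√(2·720·720·2)=1440.000000
k∈{4,5,6} keeps every argument non-negative
  k=4: (−1)^0·1440.0000/(96)·0.5410^4·0.8410^4 = +0.642783
  k=5: (−1)^1·1440.0000/(120)·0.5410^2·0.8410^6 = -1.242886
  k=6: (−1)^2·1440.0000/(1440)·0.5410^0·0.8410^8 = +0.250338
d^4_{-2,2}(1.9984) = +0.642783 -1.242886 +0.250338 = -0.349765
|D^4_{-2,2}|² = |d^4_{-2,2}(β)|² = (-0.349765)² = 0.122335 (the z-rotation phases have unit modulus)

P=0.1223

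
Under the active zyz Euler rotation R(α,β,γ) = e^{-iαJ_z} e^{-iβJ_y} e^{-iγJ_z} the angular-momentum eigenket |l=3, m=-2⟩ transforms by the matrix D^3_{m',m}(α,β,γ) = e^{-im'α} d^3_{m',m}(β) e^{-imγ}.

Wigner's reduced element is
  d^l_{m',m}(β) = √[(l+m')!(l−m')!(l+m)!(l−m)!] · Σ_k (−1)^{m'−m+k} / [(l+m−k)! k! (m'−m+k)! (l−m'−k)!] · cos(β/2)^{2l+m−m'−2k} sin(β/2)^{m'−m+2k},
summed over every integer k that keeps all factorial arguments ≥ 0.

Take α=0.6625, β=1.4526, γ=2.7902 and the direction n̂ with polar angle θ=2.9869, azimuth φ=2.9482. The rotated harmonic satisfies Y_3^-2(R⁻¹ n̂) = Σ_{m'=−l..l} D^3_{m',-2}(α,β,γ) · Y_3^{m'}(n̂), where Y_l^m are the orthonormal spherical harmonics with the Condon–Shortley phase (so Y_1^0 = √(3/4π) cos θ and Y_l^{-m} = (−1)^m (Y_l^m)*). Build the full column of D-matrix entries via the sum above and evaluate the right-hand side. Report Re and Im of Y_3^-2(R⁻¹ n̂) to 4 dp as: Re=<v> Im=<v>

Re=-0.1242 Im=0.1707

Need the full column D^3_{m',-2} for m'=−3..3 at α=0.6625, β=1.4526, γ=2.7902.
cos(β/2)=0.747637, sin(β/2)=0.664108
d^3_{-3,-2}: single k=1 term ⇒ +0.379986;  D = +0.107230+0.364542i
d^3_{-2,-2}: k∈[0..1] ⇒ +0.174640 -0.688985 = -0.514345;  D = -0.417951-0.299779i
d^3_{-1,-2}: k∈[0..1] ⇒ -0.490560 +0.774137 = +0.283577;  D = +0.283347-0.011421i
d^3_{0,-2}: k∈[0..1] ⇒ +0.754745 -0.595520 = +0.159225;  D = +0.121496-0.102914i
d^3_{1,-2}: k∈[0..1] ⇒ -0.774137 +0.305410 = -0.468727;  D = -0.095652+0.458863i
d^3_{2,-2}: k∈[0..1] ⇒ +0.543633 -0.085789 = +0.457844;  D = -0.202023-0.410862i
d^3_{3,-2}: single k=0 term ⇒ -0.236570;  D = +0.212884+0.103178i
Y_3^{m'}(θ=2.9869,φ=2.9482) and Σ D·Y over m':
  (+0.1072+0.3645i)·(-0.0013-0.0008i)  (-0.4180-0.2998i)·(-0.0222-0.0090i)  (+0.2833-0.0114i)·(-0.1897-0.0371i)  (+0.1215-0.1029i)·(-0.6937+0.0000i)  (-0.0957+0.4589i)·(+0.1897-0.0371i)  (-0.2020-0.4109i)·(-0.0222+0.0090i)  (+0.2129+0.1032i)·(+0.0013-0.0008i)
Y_3^-2(R⁻¹ n̂) = -0.124247+0.170741i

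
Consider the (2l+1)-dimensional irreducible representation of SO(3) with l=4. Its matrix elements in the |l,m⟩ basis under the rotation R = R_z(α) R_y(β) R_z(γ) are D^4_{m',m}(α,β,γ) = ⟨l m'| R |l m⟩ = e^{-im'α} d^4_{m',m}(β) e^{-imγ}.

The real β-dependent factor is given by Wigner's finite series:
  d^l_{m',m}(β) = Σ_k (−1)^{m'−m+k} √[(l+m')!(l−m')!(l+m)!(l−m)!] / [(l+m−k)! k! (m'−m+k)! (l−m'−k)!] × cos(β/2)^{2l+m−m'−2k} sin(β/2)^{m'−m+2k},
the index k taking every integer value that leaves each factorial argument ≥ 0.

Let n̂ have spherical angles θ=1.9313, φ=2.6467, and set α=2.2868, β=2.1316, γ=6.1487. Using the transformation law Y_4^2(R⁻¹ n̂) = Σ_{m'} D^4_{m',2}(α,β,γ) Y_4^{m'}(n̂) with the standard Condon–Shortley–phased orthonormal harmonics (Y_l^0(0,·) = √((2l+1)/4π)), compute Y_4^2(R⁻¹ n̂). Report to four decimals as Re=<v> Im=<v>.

Need the full column D^4_{m',2} for m'=−4..4 at α=2.2868, β=2.1316, γ=6.1487.
cos(β/2)=0.483804, sin(β/2)=0.875176
d^4_{-4,2}: single k=6 term ⇒ +0.556534;  D = -0.556513+0.004790i
d^4_{-3,2}: k∈[5..6] ⇒ +0.652637 -0.711873 = -0.059235;  D = -0.039264-0.044353i
d^4_{-2,2}: k∈[4..6] ⇒ +0.482116 -1.262100 +0.344163 = -0.435820;  D = -0.056576+0.432133i
d^4_{-1,2}: k∈[3..5] ⇒ +0.251275 -1.233368 +0.807188 = -0.174905;  D = +0.145741-0.096702i
d^4_{0,2}: k∈[2..4] ⇒ +0.093182 -0.813113 +0.997778 = +0.277846;  D = +0.267857+0.073835i
d^4_{1,2}: k∈[1..3] ⇒ +0.023037 -0.376913 +0.822246 = +0.468369;  D = -0.202472-0.422344i
d^4_{2,2}: k∈[0..2] ⇒ +0.003002 -0.117866 +0.482116 = +0.367252;  D = -0.145635+0.337141i
d^4_{3,2}: k∈[0..1] ⇒ -0.020316 +0.199444 = +0.179127;  D = +0.170685-0.054345i
d^4_{4,2}: single k=0 term ⇒ +0.051974;  D = -0.044403-0.027013i
Y_4^{m'}(θ=1.9313,φ=2.6467) and Σ D·Y over m':
  (-0.5565+0.0048i)·(-0.1348+0.3113i)  (-0.0393-0.0444i)·(+0.0311+0.3604i)  (-0.0566+0.4321i)·(-0.0207-0.0316i)  (+0.1457-0.0967i)·(-0.2926-0.1579i)  (+0.2679+0.0738i)·(-0.0202+0.0000i)  (-0.2025-0.4223i)·(+0.2926-0.1579i)  (-0.1456+0.3371i)·(-0.0207+0.0316i)  (+0.1707-0.0543i)·(-0.0311+0.3604i)  (-0.0444-0.0270i)·(-0.1348-0.3113i)
Y_4^2(R⁻¹ n̂) = -0.081875-0.215321i

Re=-0.0819 Im=-0.2153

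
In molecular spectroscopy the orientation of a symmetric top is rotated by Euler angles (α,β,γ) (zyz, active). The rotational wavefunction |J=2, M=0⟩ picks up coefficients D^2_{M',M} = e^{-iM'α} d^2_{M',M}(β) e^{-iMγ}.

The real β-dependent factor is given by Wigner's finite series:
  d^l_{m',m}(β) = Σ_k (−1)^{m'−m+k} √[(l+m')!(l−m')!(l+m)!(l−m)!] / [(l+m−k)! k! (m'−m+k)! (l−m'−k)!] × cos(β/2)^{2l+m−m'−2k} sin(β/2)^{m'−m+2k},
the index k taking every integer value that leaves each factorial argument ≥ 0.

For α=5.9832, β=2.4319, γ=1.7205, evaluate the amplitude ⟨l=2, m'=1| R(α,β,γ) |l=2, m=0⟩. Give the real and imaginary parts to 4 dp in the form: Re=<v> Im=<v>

Split into d^2_{1,0}(β=2.4319) × two z-phases.
c=cos(2.4319/2)=0.347446, s=sin(2.4319/2)=0.937700; N=√[6·1·2·2]=4.898979
The bounds max(0,m−m')=0 and min(l+m,l−m')=1 give 2 terms
  k=0: (−1)^1·4.8990/(2)·0.3474^3·0.9377^1 = -0.096339
  k=1: (−1)^2·4.8990/(2)·0.3474^1·0.9377^3 = +0.701705
d^2_{1,0}(2.4319) = -0.096339 +0.701705 = +0.605366
D = (+0.955341+0.295506i)·(+0.605366)·(+1.000000+0.000000i) = +0.578331+0.178890i

Re=0.5783 Im=0.1789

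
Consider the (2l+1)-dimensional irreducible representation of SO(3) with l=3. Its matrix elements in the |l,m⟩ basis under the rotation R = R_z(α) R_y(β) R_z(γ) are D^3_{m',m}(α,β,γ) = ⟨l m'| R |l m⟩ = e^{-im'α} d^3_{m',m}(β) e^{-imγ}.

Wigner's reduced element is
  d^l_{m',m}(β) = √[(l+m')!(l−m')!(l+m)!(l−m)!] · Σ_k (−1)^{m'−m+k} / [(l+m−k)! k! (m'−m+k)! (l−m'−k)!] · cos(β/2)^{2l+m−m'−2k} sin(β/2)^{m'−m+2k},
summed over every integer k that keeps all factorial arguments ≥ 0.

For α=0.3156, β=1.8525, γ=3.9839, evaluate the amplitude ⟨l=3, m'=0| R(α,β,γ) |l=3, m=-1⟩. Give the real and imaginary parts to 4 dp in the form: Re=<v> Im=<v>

Re=-0.1699 Im=-0.1904

First d^3_{0,-1}(β=1.8525), then the phase factors e^{-i(0)α} and e^{-i(-1)γ}:
c=cos(1.8525/2)=0.600836, s=sin(1.8525/2)=0.799372; N=√[6·6·2·24]=41.569219
k: max(0,(-1)−(0))=0 … min(3+(-1),3−(0))=2
  k=0: (−1)^1·41.5692/(12)·0.6008^5·0.7994^1 = -0.216830
  k=1: (−1)^2·41.5692/(4)·0.6008^3·0.7994^3 = +1.151402
  k=2: (−1)^3·41.5692/(12)·0.6008^1·0.7994^5 = -0.679348
d^3_{0,-1}(1.8525) = -0.216830 +1.151402 -0.679348 = +0.255224
Attach z-rotation phases: D = e^{-i(0)(0.3156)}·(+0.255224)·e^{-i(-1)(3.9839)} = -0.169914-0.190443i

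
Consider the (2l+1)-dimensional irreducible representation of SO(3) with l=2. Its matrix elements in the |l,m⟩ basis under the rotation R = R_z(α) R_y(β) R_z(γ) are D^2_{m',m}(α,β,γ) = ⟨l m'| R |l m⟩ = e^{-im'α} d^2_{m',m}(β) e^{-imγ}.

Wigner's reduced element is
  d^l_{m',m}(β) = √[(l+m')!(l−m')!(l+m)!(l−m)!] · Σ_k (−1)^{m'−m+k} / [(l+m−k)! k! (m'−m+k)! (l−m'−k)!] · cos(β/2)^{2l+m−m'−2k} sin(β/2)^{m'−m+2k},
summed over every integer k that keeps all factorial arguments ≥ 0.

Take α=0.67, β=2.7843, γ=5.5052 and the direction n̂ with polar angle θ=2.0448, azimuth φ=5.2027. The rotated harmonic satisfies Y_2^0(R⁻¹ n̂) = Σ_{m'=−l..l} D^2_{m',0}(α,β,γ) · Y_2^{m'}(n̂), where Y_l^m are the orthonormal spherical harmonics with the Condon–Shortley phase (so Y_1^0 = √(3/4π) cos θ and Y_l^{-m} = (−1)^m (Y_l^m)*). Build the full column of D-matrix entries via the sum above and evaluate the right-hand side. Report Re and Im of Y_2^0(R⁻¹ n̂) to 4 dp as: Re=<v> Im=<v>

Re=-0.1844 Im=0.0000

Need the full column D^2_{m',0} for m'=−2..2 at α=0.67, β=2.7843, γ=5.5052.
cos(β/2)=0.177698, sin(β/2)=0.984085
d^2_{-2,0}: single k=2 term ⇒ +0.074904;  D = +0.017134+0.072918i
d^2_{-1,0}: k∈[1..2] ⇒ +0.013525 -0.414816 = -0.401290;  D = -0.314540-0.249196i
d^2_{0,0}: k∈[0..2] ⇒ +0.000997 -0.122317 +0.937844 = +0.816524;  D = +0.816524+0.000000i
d^2_{1,0}: k∈[0..1] ⇒ -0.013525 +0.414816 = +0.401290;  D = +0.314540-0.249196i
d^2_{2,0}: single k=0 term ⇒ +0.074904;  D = +0.017134-0.072918i
Y_2^{m'}(θ=2.0448,φ=5.2027) and Σ D·Y over m':
  (+0.0171+0.0729i)·(-0.1702+0.2541i)  (-0.3145-0.2492i)·(-0.1477-0.2768i)  (+0.8165+0.0000i)·(-0.1183+0.0000i)  (+0.3145-0.2492i)·(+0.1477-0.2768i)  (+0.0171-0.0729i)·(-0.1702-0.2541i)
Y_2^0(R⁻¹ n̂) = -0.184449-0.000000i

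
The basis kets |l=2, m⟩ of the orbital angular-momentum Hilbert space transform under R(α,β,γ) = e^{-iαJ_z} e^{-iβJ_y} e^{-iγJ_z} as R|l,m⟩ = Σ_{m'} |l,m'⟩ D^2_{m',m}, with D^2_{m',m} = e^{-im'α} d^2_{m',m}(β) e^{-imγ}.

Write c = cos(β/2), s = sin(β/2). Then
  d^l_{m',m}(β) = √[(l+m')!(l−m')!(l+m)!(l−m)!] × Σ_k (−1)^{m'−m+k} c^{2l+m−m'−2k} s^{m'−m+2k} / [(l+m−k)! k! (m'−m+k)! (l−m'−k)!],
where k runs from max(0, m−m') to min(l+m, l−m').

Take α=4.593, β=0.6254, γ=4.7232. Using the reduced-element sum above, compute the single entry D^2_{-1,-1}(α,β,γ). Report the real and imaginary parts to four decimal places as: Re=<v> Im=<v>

Re=-0.5593 Im=0.0610

Split into d^2_{-1,-1}(β=0.6254) × two z-phases.
Half-angle: c=0.951506, s=0.307629. N=√(1·6·1·6)=6.000000
The bounds max(0,m−m')=0 and min(l+m,l−m')=1 give 2 terms
  k=0: (−1)^0·6.0000/(6)·0.9515^4·0.3076^0 = +0.819685
  k=1: (−1)^1·6.0000/(2)·0.9515^2·0.3076^2 = -0.257039
d^2_{-1,-1}(0.6254) = +0.819685 -0.257039 = +0.562646
Phases: e^{-i·(-1)·4.593}=-0.119106-0.992882i, e^{-i·(-1)·4.7232}=+0.010811-0.999942i ⇒ D=-0.559333+0.060971i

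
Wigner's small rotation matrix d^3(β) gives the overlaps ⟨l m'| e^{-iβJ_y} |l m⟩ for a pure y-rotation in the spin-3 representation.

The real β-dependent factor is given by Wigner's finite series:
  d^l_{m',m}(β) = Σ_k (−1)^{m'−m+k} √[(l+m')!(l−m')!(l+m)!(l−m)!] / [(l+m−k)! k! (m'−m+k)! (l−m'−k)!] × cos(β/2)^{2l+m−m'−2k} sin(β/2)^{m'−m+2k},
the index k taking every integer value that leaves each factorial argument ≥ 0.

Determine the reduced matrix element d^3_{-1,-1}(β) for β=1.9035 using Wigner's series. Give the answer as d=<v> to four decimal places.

d^3_{-1,-1}(β=1.9035) via Wigner's sum:
c=cos(1.9035/2)=0.580259, s=sin(1.9035/2)=0.814432; N=√[2·24·2·24]=48.000000
k: max(0,(-1)−(-1))=0 … min(3+(-1),3−(-1))=2
  k=0: (−1)^0·48.0000/(48)·0.5803^6·0.8144^0 = +0.038171
  k=1: (−1)^1·48.0000/(6)·0.5803^4·0.8144^2 = -0.601571
  k=2: (−1)^2·48.0000/(8)·0.5803^2·0.8144^4 = +0.888821
d^3_{-1,-1}(1.9035) = +0.038171 -0.601571 +0.888821 = +0.325421

d=0.3254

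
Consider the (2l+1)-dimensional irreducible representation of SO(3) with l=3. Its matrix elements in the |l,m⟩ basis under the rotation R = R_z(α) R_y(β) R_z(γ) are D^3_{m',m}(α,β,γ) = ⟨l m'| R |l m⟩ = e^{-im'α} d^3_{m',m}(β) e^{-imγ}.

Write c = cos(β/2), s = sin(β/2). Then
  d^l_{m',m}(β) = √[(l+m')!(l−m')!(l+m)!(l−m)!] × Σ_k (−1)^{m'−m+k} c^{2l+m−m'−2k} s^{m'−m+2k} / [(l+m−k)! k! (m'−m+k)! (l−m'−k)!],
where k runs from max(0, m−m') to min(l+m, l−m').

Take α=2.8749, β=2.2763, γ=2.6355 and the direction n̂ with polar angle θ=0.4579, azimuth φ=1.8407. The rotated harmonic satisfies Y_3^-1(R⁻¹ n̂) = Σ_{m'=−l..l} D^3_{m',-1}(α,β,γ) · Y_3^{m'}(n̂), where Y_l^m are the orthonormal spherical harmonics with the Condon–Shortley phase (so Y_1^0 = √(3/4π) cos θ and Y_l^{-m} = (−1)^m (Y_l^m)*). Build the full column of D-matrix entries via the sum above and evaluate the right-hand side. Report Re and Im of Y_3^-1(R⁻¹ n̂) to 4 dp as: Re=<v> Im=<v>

Need the full column D^3_{m',-1} for m'=−3..3 at α=2.8749, β=2.2763, γ=2.6355.
cos(β/2)=0.419275, sin(β/2)=0.907859
d^3_{-3,-1}: single k=2 term ⇒ +0.098646;  D = +0.025801-0.095212i
d^3_{-2,-1}: k∈[1..2] ⇒ +0.037197 -0.348804 = -0.311607;  D = +0.157882-0.268649i
d^3_{-1,-1}: k∈[0..2] ⇒ +0.005432 -0.203761 +0.716511 = +0.518182;  D = +0.371002-0.361760i
d^3_{0,-1}: k∈[0..2] ⇒ -0.040748 +0.573144 -0.895741 = -0.363344;  D = +0.317797-0.176136i
d^3_{1,-1}: k∈[0..2] ⇒ +0.152821 -0.955348 +0.559901 = -0.242626;  D = -0.235706+0.057531i
d^3_{2,-1}: k∈[0..1] ⇒ -0.348804 +0.817696 = +0.468891;  D = -0.468717-0.012796i
d^3_{3,-1}: single k=0 term ⇒ +0.462506;  D = +0.442663+0.134020i
Y_3^{m'}(θ=0.4579,φ=1.8407) and Σ D·Y over m':
  (+0.0258-0.0952i)·(+0.0261+0.0249i)  (+0.1579-0.2686i)·(-0.1537+0.0921i)  (+0.3710-0.3618i)·(-0.1152-0.4162i)  (+0.3178-0.1761i)·(+0.3424+0.0000i)  (-0.2357+0.0575i)·(+0.1152-0.4162i)  (-0.4687-0.0128i)·(-0.1537-0.0921i)  (+0.4427+0.1340i)·(-0.0261+0.0249i)
Y_3^-1(R⁻¹ n̂) = -0.028203+0.038267i

Re=-0.0282 Im=0.0383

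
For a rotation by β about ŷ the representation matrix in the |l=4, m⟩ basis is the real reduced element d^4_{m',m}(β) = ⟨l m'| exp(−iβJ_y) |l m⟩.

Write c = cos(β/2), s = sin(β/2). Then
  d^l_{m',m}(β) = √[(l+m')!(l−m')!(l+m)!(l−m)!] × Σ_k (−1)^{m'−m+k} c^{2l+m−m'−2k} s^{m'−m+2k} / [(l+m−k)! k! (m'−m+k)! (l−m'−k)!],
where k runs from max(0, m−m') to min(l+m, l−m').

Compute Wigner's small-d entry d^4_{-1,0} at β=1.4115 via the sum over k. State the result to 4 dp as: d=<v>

d=-0.2472

d^4_{-1,0}(β=1.4115) via Wigner's sum:
Half-angle: c=0.761125, s=0.648605. N=√(6·120·24·24)=643.987578
The bounds max(0,m−m')=1 and min(l+m,l−m')=4 give 4 terms
  k=1: (−1)^0·643.9876/(144)·0.7611^7·0.6486^1 = +0.429228
  k=2: (−1)^1·643.9876/(24)·0.7611^5·0.6486^3 = -1.870198
  k=3: (−1)^2·643.9876/(24)·0.7611^3·0.6486^5 = +1.358112
  k=4: (−1)^3·643.9876/(144)·0.7611^1·0.6486^7 = -0.164374
d^4_{-1,0}(1.4115) = +0.429228 -1.870198 +1.358112 -0.164374 = -0.247231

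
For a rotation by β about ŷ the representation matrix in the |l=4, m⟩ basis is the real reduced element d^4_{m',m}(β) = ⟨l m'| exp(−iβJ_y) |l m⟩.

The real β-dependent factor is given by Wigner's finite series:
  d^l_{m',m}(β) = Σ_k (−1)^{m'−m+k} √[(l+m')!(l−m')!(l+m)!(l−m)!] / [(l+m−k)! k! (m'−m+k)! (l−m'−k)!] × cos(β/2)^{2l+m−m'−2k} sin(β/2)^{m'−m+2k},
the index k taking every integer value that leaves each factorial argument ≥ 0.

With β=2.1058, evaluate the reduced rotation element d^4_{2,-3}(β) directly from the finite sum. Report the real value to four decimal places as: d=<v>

d^4_{2,-3}(β=2.1058) via Wigner's sum:
c=cos(2.1058/2)=0.495053, s=sin(2.1058/2)=0.868863; N=√[720·2·1·5040]=2693.993318
k∈{0,1} keeps every argument non-negative
  k=0: (−1)^5·2693.9933/(240)·0.4951^3·0.8689^5 = -0.674368
  k=1: (−1)^6·2693.9933/(720)·0.4951^1·0.8689^7 = +0.692426
d^4_{2,-3}(2.1058) = -0.674368 +0.692426 = +0.018059

d=0.0181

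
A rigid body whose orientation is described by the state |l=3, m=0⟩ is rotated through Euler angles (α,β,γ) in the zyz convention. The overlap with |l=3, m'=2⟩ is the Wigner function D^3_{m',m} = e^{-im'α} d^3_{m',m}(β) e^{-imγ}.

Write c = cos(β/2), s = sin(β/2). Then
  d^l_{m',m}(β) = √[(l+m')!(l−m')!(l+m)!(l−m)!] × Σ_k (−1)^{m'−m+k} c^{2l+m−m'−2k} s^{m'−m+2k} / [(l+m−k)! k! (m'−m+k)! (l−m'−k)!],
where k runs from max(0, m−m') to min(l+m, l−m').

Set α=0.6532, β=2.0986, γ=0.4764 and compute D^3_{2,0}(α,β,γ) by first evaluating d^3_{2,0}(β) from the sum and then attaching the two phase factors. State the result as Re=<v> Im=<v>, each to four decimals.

Re=-0.1345 Im=0.4968

Split into d^3_{2,0}(β=2.0986) × two z-phases.
With c≡cos(β/2)=0.498178 and s≡sin(β/2)=0.867075, N=[120·1·6·6]^{1/2}=65.726707
k∈{0,1} keeps every argument non-negative
  k=0: (−1)^2·65.7267/(12)·0.4982^4·0.8671^2 = +0.253637
  k=1: (−1)^3·65.7267/(12)·0.4982^2·0.8671^4 = -0.768345
d^3_{2,0}(2.0986) = +0.253637 -0.768345 = -0.514708
Attach z-rotation phases: D = e^{-i(2)(0.6532)}·(-0.514708)·e^{-i(0)(0.4764)} = -0.134507+0.496822i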